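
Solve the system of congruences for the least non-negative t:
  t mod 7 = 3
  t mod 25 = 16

Combine the congruences pairwise.
From t ≡ 3 (mod 7) write t = 3 + 7s. Substituting into t ≡ 16 (mod 25) gives 7s ≡ 13 (mod 25), and since 7⁻¹ ≡ 18 (mod 25), s ≡ 9. Hence t ≡ 3 + 7·9 = 66 (mod 175).

66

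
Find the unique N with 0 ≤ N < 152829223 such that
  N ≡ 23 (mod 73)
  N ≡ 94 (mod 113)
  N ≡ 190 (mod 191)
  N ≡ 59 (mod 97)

54576721

The moduli are pairwise coprime; M = 73·113·191·97 = 152829223.
M/73 = 2093551; 2093551 ≡ 57 (mod 73); 57·41 ≡ 1, so inverse 41.
M/113 = 1352471; 1352471 ≡ 87 (mod 113); 87·13 ≡ 1, so inverse 13.
M/191 = 800153; 800153 ≡ 54 (mod 191); 54·46 ≡ 1, so inverse 46.
M/97 = 1575559; 1575559 ≡ 85 (mod 97); 85·8 ≡ 1, so inverse 8.
N ≡ 23·2093551·41 + 94·1352471·13 + 190·800153·46 + 59·1575559·8 = 11363939223.
11363939223 mod 152829223 = 54576721.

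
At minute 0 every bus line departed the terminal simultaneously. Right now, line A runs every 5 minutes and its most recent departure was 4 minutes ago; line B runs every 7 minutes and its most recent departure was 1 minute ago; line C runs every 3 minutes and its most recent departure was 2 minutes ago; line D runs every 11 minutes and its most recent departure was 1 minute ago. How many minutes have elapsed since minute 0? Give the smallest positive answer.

1079

The moduli are pairwise coprime; N = 5·7·3·11 = 1155.
N/5 = 231; 231 ≡ 1 (mod 5), inverse 1.
N/7 = 165; 165 ≡ 4 (mod 7); 4·2 ≡ 1, so inverse 2.
N/3 = 385; 385 ≡ 1 (mod 3), inverse 1.
N/11 = 105; 105 ≡ 6 (mod 11); 6·2 ≡ 1, so inverse 2.
t ≡ 4·231·1 + 1·165·2 + 2·385·1 + 1·105·2 = 2234.
2234 mod 1155 = 1079.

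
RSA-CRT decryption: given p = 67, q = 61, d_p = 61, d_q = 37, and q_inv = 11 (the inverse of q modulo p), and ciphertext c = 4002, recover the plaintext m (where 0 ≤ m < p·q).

1472

m₁ = c^(d_p) mod p: c ≡ 49 (mod 67), and 49^61 mod 67 = 65.
m₂ = c^(d_q) mod q: c ≡ 37 (mod 61), and 37^37 mod 61 = 8.
h = q_inv·(m₁ − m₂) mod p = 11·(65 − 8) mod 67 = 24.
m = m₂ + h·q = 8 + 24·61 = 1472.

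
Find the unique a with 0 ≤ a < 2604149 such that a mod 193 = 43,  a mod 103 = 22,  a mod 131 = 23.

1742061

Combine the congruences pairwise.
From a ≡ 43 (mod 193) write a = 43 + 193t. Substituting into a ≡ 22 (mod 103) gives 193t ≡ 82 (mod 103), and since 90⁻¹ ≡ 95 (mod 103), t ≡ 65. Hence a ≡ 43 + 193·65 = 12588 (mod 19879).
From a ≡ 12588 (mod 19879) write a = 12588 + 19879t. Substituting into a ≡ 23 (mod 131) gives 19879t ≡ 11 (mod 131), and since 98⁻¹ ≡ 127 (mod 131), t ≡ 87. Hence a ≡ 12588 + 19879·87 = 1742061 (mod 2604149).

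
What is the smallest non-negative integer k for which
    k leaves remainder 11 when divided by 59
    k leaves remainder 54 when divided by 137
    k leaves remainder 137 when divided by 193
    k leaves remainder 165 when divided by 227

From k ≡ 11 (mod 59) write k = 11 + 59t. Substituting into k ≡ 54 (mod 137) gives 59t ≡ 43 (mod 137), and since 59⁻¹ ≡ 72 (mod 137), t ≡ 82. Hence k ≡ 11 + 59·82 = 4849 (mod 8083).
From k ≡ 4849 (mod 8083) write k = 4849 + 8083t. Substituting into k ≡ 137 (mod 193) gives 8083t ≡ 113 (mod 193), and since 170⁻¹ ≡ 151 (mod 193), t ≡ 79. Hence k ≡ 4849 + 8083·79 = 643406 (mod 1560019).
From k ≡ 643406 (mod 1560019) write k = 643406 + 1560019t. Substituting into k ≡ 165 (mod 227) gives 1560019t ≡ 77 (mod 227), and since 75⁻¹ ≡ 112 (mod 227), t ≡ 225. Hence k ≡ 643406 + 1560019·225 = 351647681 (mod 354124313).

351647681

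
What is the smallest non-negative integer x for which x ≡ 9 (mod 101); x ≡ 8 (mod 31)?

Combine the congruences pairwise.
From x ≡ 9 (mod 101) write x = 9 + 101t. Substituting into x ≡ 8 (mod 31) gives 101t ≡ 30 (mod 31), and since 8⁻¹ ≡ 4 (mod 31), t ≡ 27. Hence x ≡ 9 + 101·27 = 2736 (mod 3131).

2736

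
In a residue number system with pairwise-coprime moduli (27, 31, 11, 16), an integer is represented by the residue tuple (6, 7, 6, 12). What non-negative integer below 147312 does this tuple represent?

125340

From x ≡ 6 (mod 27) write x = 6 + 27t. Substituting into x ≡ 7 (mod 31) gives 27t ≡ 1 (mod 31), and since 27⁻¹ ≡ 23 (mod 31), t ≡ 23. Hence x ≡ 6 + 27·23 = 627 (mod 837).
From x ≡ 627 (mod 837) write x = 627 + 837t. Substituting into x ≡ 6 (mod 11) gives 837t ≡ 6 (mod 11), and since 1⁻¹ ≡ 1 (mod 11), t ≡ 6. Hence x ≡ 627 + 837·6 = 5649 (mod 9207).
From x ≡ 5649 (mod 9207) write x = 5649 + 9207t. Substituting into x ≡ 12 (mod 16) gives 9207t ≡ 11 (mod 16), and since 7⁻¹ ≡ 7 (mod 16), t ≡ 13. Hence x ≡ 5649 + 9207·13 = 125340 (mod 147312).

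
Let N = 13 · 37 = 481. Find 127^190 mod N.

16

Mod 13: 127 ≡ 10; by Fermat, exponent reduces to 190 mod 12 = 10; 10^10 ≡ 3 (mod 13).
Mod 37: 127 ≡ 16; by Fermat, exponent reduces to 190 mod 36 = 10; 16^10 ≡ 16 (mod 37).
Combine by CRT: x ≡ 3 (mod 13), x ≡ 16 (mod 37) ⇒ x ≡ 16 (mod 481).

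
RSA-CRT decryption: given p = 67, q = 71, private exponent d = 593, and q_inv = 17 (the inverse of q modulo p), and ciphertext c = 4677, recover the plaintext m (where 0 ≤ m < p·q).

d_p = d mod (p−1) = 593 mod 66 = 65; d_q = d mod (q−1) = 33.
m₁ = c^(d_p) mod p: c ≡ 54 (mod 67), and 54^65 mod 67 = 36.
m₂ = c^(d_q) mod q: c ≡ 62 (mod 71), and 62^33 mod 71 = 7.
h = q_inv·(m₁ − m₂) mod p = 17·(36 − 7) mod 67 = 24.
m = m₂ + h·q = 7 + 24·71 = 1711.

1711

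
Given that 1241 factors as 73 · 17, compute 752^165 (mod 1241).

854

Mod 73: 752 ≡ 22; by Fermat, exponent reduces to 165 mod 72 = 21; 22^21 ≡ 51 (mod 73).
Mod 17: 752 ≡ 4; by Fermat, exponent reduces to 165 mod 16 = 5; 4^5 ≡ 4 (mod 17).
Combine by CRT: x ≡ 51 (mod 73), x ≡ 4 (mod 17) ⇒ x ≡ 854 (mod 1241).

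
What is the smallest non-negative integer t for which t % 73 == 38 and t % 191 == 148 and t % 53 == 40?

From t ≡ 38 (mod 73) write t = 38 + 73s. Substituting into t ≡ 148 (mod 191) gives 73s ≡ 110 (mod 191), and since 73⁻¹ ≡ 157 (mod 191), s ≡ 80. Hence t ≡ 38 + 73·80 = 5878 (mod 13943).
From t ≡ 5878 (mod 13943) write t = 5878 + 13943s. Substituting into t ≡ 40 (mod 53) gives 13943s ≡ 45 (mod 53), and since 4⁻¹ ≡ 40 (mod 53), s ≡ 51. Hence t ≡ 5878 + 13943·51 = 716971 (mod 738979).

716971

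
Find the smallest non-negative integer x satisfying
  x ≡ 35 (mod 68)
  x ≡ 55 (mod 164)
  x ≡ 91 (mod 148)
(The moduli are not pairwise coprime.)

gcd(68, 164) = 4 and 4 | (55 − 35), so the pair is consistent; merging gives x ≡ 1531 (mod 2788), where 2788 = lcm(68, 164).
gcd(2788, 148) = 4 and 4 | (91 − 1531), so the pair is consistent; merging gives x ≡ 65655 (mod 103156), where 103156 = lcm(2788, 148).
The solution is unique modulo lcm(68, 164, 148) = 103156.

65655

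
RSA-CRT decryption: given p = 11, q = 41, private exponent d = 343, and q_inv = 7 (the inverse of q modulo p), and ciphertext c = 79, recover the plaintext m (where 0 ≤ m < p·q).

437

d_p = d mod (p−1) = 343 mod 10 = 3; d_q = d mod (q−1) = 23.
m₁ = c^(d_p) mod p: c ≡ 2 (mod 11), and 2^3 mod 11 = 8.
m₂ = c^(d_q) mod q: c ≡ 38 (mod 41), and 38^23 mod 41 = 27.
h = q_inv·(m₁ − m₂) mod p = 7·(8 − 27) mod 11 = 10.
m = m₂ + h·q = 27 + 10·41 = 437.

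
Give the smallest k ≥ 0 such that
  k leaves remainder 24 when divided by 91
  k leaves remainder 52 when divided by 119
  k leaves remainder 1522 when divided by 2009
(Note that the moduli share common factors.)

41702

Combine the congruences pairwise.
gcd(91, 119) = 7 and 7 | (52 − 24), so the pair is consistent; merging gives k ≡ 1480 (mod 1547), where 1547 = lcm(91, 119).
gcd(1547, 2009) = 7 and 7 | (1522 − 1480), so the pair is consistent; merging gives k ≡ 41702 (mod 443989), where 443989 = lcm(1547, 2009).
The solution is unique modulo lcm(91, 119, 2009) = 443989.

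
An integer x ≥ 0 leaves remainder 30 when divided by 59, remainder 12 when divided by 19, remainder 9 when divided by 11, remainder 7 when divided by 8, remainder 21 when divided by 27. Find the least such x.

685551

Combine the congruences pairwise.
From x ≡ 30 (mod 59) write x = 30 + 59t. Substituting into x ≡ 12 (mod 19) gives 59t ≡ 1 (mod 19), and since 2⁻¹ ≡ 10 (mod 19), t ≡ 10. Hence x ≡ 30 + 59·10 = 620 (mod 1121).
From x ≡ 620 (mod 1121) write x = 620 + 1121t. Substituting into x ≡ 9 (mod 11) gives 1121t ≡ 5 (mod 11), and since 10⁻¹ ≡ 10 (mod 11), t ≡ 6. Hence x ≡ 620 + 1121·6 = 7346 (mod 12331).
From x ≡ 7346 (mod 12331) write x = 7346 + 12331t. Substituting into x ≡ 7 (mod 8) gives 12331t ≡ 5 (mod 8), and since 3⁻¹ ≡ 3 (mod 8), t ≡ 7. Hence x ≡ 7346 + 12331·7 = 93663 (mod 98648).
From x ≡ 93663 (mod 98648) write x = 93663 + 98648t. Substituting into x ≡ 21 (mod 27) gives 98648t ≡ 21 (mod 27), and since 17⁻¹ ≡ 8 (mod 27), t ≡ 6. Hence x ≡ 93663 + 98648·6 = 685551 (mod 2663496).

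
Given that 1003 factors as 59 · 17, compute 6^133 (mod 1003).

Mod 59: 6 ≡ 6; by Fermat, exponent reduces to 133 mod 58 = 17; 6^17 ≡ 37 (mod 59).
Mod 17: 6 ≡ 6; by Fermat, exponent reduces to 133 mod 16 = 5; 6^5 ≡ 7 (mod 17).
Combine by CRT: x ≡ 37 (mod 59), x ≡ 7 (mod 17) ⇒ x ≡ 568 (mod 1003).

568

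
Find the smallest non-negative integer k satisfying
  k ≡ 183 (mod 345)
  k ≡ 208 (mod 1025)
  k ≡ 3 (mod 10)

38133

Combine the congruences pairwise.
gcd(345, 1025) = 5 and 5 | (208 − 183), so the pair is consistent; merging gives k ≡ 38133 (mod 70725), where 70725 = lcm(345, 1025).
gcd(70725, 10) = 5 and 5 | (3 − 38133), so the pair is consistent; merging gives k ≡ 38133 (mod 141450), where 141450 = lcm(70725, 10).
The solution is unique modulo lcm(345, 1025, 10) = 141450.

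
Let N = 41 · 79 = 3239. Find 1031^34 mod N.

Mod 41: 1031 ≡ 6; 6^34 ≡ 20 (mod 41).
Mod 79: 1031 ≡ 4; 4^34 ≡ 26 (mod 79).
Combine by CRT: x ≡ 20 (mod 41), x ≡ 26 (mod 79) ⇒ x ≡ 184 (mod 3239).

184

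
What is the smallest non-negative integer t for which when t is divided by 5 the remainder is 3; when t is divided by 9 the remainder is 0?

18

From t ≡ 3 (mod 5) write t = 3 + 5s. Substituting into t ≡ 0 (mod 9) gives 5s ≡ 6 (mod 9), and since 5⁻¹ ≡ 2 (mod 9), s ≡ 3. Hence t ≡ 3 + 5·3 = 18 (mod 45).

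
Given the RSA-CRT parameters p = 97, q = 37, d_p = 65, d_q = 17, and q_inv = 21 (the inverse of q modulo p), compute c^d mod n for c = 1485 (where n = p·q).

m₁ = c^(d_p) mod p: c ≡ 30 (mod 97), and 30^65 mod 97 = 30.
m₂ = c^(d_q) mod q: c ≡ 5 (mod 37), and 5^17 mod 37 = 22.
h = q_inv·(m₁ − m₂) mod p = 21·(30 − 22) mod 97 = 71.
m = m₂ + h·q = 22 + 71·37 = 2649.

2649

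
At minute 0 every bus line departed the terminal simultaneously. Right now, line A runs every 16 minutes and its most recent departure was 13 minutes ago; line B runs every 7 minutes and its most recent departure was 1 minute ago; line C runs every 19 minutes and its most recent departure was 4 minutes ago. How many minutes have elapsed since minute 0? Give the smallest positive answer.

The moduli are pairwise coprime; N = 16·7·19 = 2128.
N/16 = 133; 133 ≡ 5 (mod 16); 5·13 ≡ 1, so inverse 13.
N/7 = 304; 304 ≡ 3 (mod 7); 3·5 ≡ 1, so inverse 5.
N/19 = 112; 112 ≡ 17 (mod 19); 17·9 ≡ 1, so inverse 9.
t ≡ 13·133·13 + 1·304·5 + 4·112·9 = 28029.
28029 mod 2128 = 365.

365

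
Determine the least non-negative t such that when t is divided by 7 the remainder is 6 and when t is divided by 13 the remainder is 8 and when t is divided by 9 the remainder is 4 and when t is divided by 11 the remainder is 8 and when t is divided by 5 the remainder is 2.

27607

The moduli are pairwise coprime; N = 7·13·9·11·5 = 45045.
N/7 = 6435; 6435 ≡ 2 (mod 7); 2·4 ≡ 1, so inverse 4.
N/13 = 3465; 3465 ≡ 7 (mod 13); 7·2 ≡ 1, so inverse 2.
N/9 = 5005; 5005 ≡ 1 (mod 9), inverse 1.
N/11 = 4095; 4095 ≡ 3 (mod 11); 3·4 ≡ 1, so inverse 4.
N/5 = 9009; 9009 ≡ 4 (mod 5); 4·4 ≡ 1, so inverse 4.
t ≡ 6·6435·4 + 8·3465·2 + 4·5005·1 + 8·4095·4 + 2·9009·4 = 433012.
433012 mod 45045 = 27607.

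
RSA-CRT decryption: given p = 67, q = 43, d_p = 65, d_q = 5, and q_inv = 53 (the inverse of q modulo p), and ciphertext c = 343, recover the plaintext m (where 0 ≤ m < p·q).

42

m₁ = c^(d_p) mod p: c ≡ 8 (mod 67), and 8^65 mod 67 = 42.
m₂ = c^(d_q) mod q: c ≡ 42 (mod 43), and 42^5 mod 43 = 42.
h = q_inv·(m₁ − m₂) mod p = 53·(42 − 42) mod 67 = 0.
m = m₂ + h·q = 42 + 0·43 = 42.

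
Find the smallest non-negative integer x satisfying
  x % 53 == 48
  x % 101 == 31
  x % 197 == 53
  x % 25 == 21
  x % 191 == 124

2376291671

From x ≡ 48 (mod 53) write x = 48 + 53t. Substituting into x ≡ 31 (mod 101) gives 53t ≡ 84 (mod 101), and since 53⁻¹ ≡ 61 (mod 101), t ≡ 74. Hence x ≡ 48 + 53·74 = 3970 (mod 5353).
From x ≡ 3970 (mod 5353) write x = 3970 + 5353t. Substituting into x ≡ 53 (mod 197) gives 5353t ≡ 23 (mod 197), and since 34⁻¹ ≡ 29 (mod 197), t ≡ 76. Hence x ≡ 3970 + 5353·76 = 410798 (mod 1054541).
From x ≡ 410798 (mod 1054541) write x = 410798 + 1054541t. Substituting into x ≡ 21 (mod 25) gives 1054541t ≡ 23 (mod 25), and since 16⁻¹ ≡ 11 (mod 25), t ≡ 3. Hence x ≡ 410798 + 1054541·3 = 3574421 (mod 26363525).
From x ≡ 3574421 (mod 26363525) write x = 3574421 + 26363525t. Substituting into x ≡ 124 (mod 191) gives 26363525t ≡ 77 (mod 191), and since 177⁻¹ ≡ 150 (mod 191), t ≡ 90. Hence x ≡ 3574421 + 26363525·90 = 2376291671 (mod 5035433275).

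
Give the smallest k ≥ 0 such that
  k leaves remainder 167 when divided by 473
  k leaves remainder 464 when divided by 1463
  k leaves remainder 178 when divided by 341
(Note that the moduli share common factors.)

6316

gcd(473, 1463) = 11 and 11 | (464 − 167), so the pair is consistent; merging gives k ≡ 6316 (mod 62909), where 62909 = lcm(473, 1463).
gcd(62909, 341) = 11 and 11 | (178 − 6316), so the pair is consistent; merging gives k ≡ 6316 (mod 1950179), where 1950179 = lcm(62909, 341).
The solution is unique modulo lcm(473, 1463, 341) = 1950179.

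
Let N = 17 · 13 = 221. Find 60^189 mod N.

Mod 17: 60 ≡ 9; by Fermat, exponent reduces to 189 mod 16 = 13; 9^13 ≡ 8 (mod 17).
Mod 13: 60 ≡ 8; by Fermat, exponent reduces to 189 mod 12 = 9; 8^9 ≡ 8 (mod 13).
Combine by CRT: x ≡ 8 (mod 17), x ≡ 8 (mod 13) ⇒ x ≡ 8 (mod 221).

8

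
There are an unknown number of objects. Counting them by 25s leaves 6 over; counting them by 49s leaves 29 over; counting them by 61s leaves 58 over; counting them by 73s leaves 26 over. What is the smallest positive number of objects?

The moduli are pairwise coprime; M = 25·49·61·73 = 5454925.
M/25 = 218197; 218197 ≡ 22 (mod 25); 22·8 ≡ 1, so inverse 8.
M/49 = 111325; 111325 ≡ 46 (mod 49); 46·16 ≡ 1, so inverse 16.
M/61 = 89425; 89425 ≡ 60 (mod 61); 60·60 ≡ 1, so inverse 60.
M/73 = 74725; 74725 ≡ 46 (mod 73); 46·27 ≡ 1, so inverse 27.
N ≡ 6·218197·8 + 29·111325·16 + 58·89425·60 + 26·74725·27 = 425784206.
425784206 mod 5454925 = 300056.

300056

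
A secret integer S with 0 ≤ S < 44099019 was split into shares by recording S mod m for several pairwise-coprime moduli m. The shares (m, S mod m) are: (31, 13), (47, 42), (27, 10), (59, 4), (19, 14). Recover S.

From S ≡ 13 (mod 31) write S = 13 + 31t. Substituting into S ≡ 42 (mod 47) gives 31t ≡ 29 (mod 47), and since 31⁻¹ ≡ 44 (mod 47), t ≡ 7. Hence S ≡ 13 + 31·7 = 230 (mod 1457).
From S ≡ 230 (mod 1457) write S = 230 + 1457t. Substituting into S ≡ 10 (mod 27) gives 1457t ≡ 23 (mod 27), and since 26⁻¹ ≡ 26 (mod 27), t ≡ 4. Hence S ≡ 230 + 1457·4 = 6058 (mod 39339).
From S ≡ 6058 (mod 39339) write S = 6058 + 39339t. Substituting into S ≡ 4 (mod 59) gives 39339t ≡ 23 (mod 59), and since 45⁻¹ ≡ 21 (mod 59), t ≡ 11. Hence S ≡ 6058 + 39339·11 = 438787 (mod 2321001).
From S ≡ 438787 (mod 2321001) write S = 438787 + 2321001t. Substituting into S ≡ 14 (mod 19) gives 2321001t ≡ 13 (mod 19), and since 18⁻¹ ≡ 18 (mod 19), t ≡ 6. Hence S ≡ 438787 + 2321001·6 = 14364793 (mod 44099019).

14364793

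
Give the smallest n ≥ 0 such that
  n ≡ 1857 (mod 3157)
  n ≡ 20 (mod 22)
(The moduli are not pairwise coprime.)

5014

Combine the congruences pairwise.
gcd(3157, 22) = 11 and 11 | (20 − 1857), so the pair is consistent; merging gives n ≡ 5014 (mod 6314), where 6314 = lcm(3157, 22).
The solution is unique modulo lcm(3157, 22) = 6314.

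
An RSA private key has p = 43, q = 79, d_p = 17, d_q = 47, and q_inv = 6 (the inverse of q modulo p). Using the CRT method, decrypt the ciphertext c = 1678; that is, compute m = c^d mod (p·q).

130

m₁ = c^(d_p) mod p: c ≡ 1 (mod 43), and 1^17 mod 43 = 1.
m₂ = c^(d_q) mod q: c ≡ 19 (mod 79), and 19^47 mod 79 = 51.
h = q_inv·(m₁ − m₂) mod p = 6·(1 − 51) mod 43 = 1.
m = m₂ + h·q = 51 + 1·79 = 130.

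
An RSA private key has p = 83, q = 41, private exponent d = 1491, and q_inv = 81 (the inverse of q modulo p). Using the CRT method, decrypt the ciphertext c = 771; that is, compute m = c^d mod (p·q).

d_p = d mod (p−1) = 1491 mod 82 = 15; d_q = d mod (q−1) = 11.
m₁ = c^(d_p) mod p: c ≡ 24 (mod 83), and 24^15 mod 83 = 53.
m₂ = c^(d_q) mod q: c ≡ 33 (mod 41), and 33^11 mod 41 = 8.
h = q_inv·(m₁ − m₂) mod p = 81·(53 − 8) mod 83 = 76.
m = m₂ + h·q = 8 + 76·41 = 3124.

3124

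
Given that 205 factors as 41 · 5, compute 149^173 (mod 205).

199

Mod 41: 149 ≡ 26; by Fermat, exponent reduces to 173 mod 40 = 13; 26^13 ≡ 35 (mod 41).
Mod 5: 149 ≡ 4; by Fermat, exponent reduces to 173 mod 4 = 1; 4^1 ≡ 4 (mod 5).
Combine by CRT: x ≡ 35 (mod 41), x ≡ 4 (mod 5) ⇒ x ≡ 199 (mod 205).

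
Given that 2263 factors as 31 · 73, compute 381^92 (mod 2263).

329

Mod 31: 381 ≡ 9; by Fermat, exponent reduces to 92 mod 30 = 2; 9^2 ≡ 19 (mod 31).
Mod 73: 381 ≡ 16; by Fermat, exponent reduces to 92 mod 72 = 20; 16^20 ≡ 37 (mod 73).
Combine by CRT: x ≡ 19 (mod 31), x ≡ 37 (mod 73) ⇒ x ≡ 329 (mod 2263).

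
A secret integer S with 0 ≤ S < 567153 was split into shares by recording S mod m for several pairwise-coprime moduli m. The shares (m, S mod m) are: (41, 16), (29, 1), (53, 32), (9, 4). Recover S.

Combine the congruences pairwise.
From S ≡ 16 (mod 41) write S = 16 + 41t. Substituting into S ≡ 1 (mod 29) gives 41t ≡ 14 (mod 29), and since 12⁻¹ ≡ 17 (mod 29), t ≡ 6. Hence S ≡ 16 + 41·6 = 262 (mod 1189).
From S ≡ 262 (mod 1189) write S = 262 + 1189t. Substituting into S ≡ 32 (mod 53) gives 1189t ≡ 35 (mod 53), and since 23⁻¹ ≡ 30 (mod 53), t ≡ 43. Hence S ≡ 262 + 1189·43 = 51389 (mod 63017).
From S ≡ 51389 (mod 63017) write S = 51389 + 63017t. Substituting into S ≡ 4 (mod 9) gives 63017t ≡ 5 (mod 9), and since 8⁻¹ ≡ 8 (mod 9), t ≡ 4. Hence S ≡ 51389 + 63017·4 = 303457 (mod 567153).

303457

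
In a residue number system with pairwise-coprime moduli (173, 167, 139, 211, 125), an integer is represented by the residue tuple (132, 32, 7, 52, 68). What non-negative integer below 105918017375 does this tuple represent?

The moduli are pairwise coprime; N = 173·167·139·211·125 = 105918017375.
N/173 = 612242875; 612242875 ≡ 27 (mod 173); 27·141 ≡ 1, so inverse 141.
N/167 = 634239625; 634239625 ≡ 11 (mod 167); 11·76 ≡ 1, so inverse 76.
N/139 = 762000125; 762000125 ≡ 40 (mod 139); 40·73 ≡ 1, so inverse 73.
N/211 = 501981125; 501981125 ≡ 98 (mod 211); 98·28 ≡ 1, so inverse 28.
N/125 = 847344139; 847344139 ≡ 14 (mod 125); 14·9 ≡ 1, so inverse 9.
x ≡ 132·612242875·141 + 32·634239625·76 + 7·762000125·73 + 52·501981125·28 + 68·847344139·9 = 14576376352443.
14576376352443 mod 105918017375 = 65607972068.

65607972068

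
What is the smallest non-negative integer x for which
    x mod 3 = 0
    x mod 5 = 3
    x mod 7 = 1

The moduli are pairwise coprime; N = 3·5·7 = 105.
N/3 = 35; 35 ≡ 2 (mod 3); 2·2 ≡ 1, so inverse 2.
N/5 = 21; 21 ≡ 1 (mod 5), inverse 1.
N/7 = 15; 15 ≡ 1 (mod 7), inverse 1.
x ≡ 0·35·2 + 3·21·1 + 1·15·1 = 78.
78 mod 105 = 78.

78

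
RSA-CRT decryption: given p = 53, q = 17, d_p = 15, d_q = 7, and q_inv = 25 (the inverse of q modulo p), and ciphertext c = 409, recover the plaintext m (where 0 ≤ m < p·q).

358

m₁ = c^(d_p) mod p: c ≡ 38 (mod 53), and 38^15 mod 53 = 40.
m₂ = c^(d_q) mod q: c ≡ 1 (mod 17), and 1^7 mod 17 = 1.
h = q_inv·(m₁ − m₂) mod p = 25·(40 − 1) mod 53 = 21.
m = m₂ + h·q = 1 + 21·17 = 358.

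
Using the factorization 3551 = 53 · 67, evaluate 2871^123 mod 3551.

Mod 53: 2871 ≡ 9; by Fermat, exponent reduces to 123 mod 52 = 19; 9^19 ≡ 43 (mod 53).
Mod 67: 2871 ≡ 57; by Fermat, exponent reduces to 123 mod 66 = 57; 57^57 ≡ 52 (mod 67).
Combine by CRT: x ≡ 43 (mod 53), x ≡ 52 (mod 67) ⇒ x ≡ 2799 (mod 3551).

2799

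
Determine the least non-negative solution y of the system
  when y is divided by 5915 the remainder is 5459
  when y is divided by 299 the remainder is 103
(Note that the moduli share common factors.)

111929

Combine the congruences pairwise.
gcd(5915, 299) = 13 and 13 | (103 − 5459), so the pair is consistent; merging gives y ≡ 111929 (mod 136045), where 136045 = lcm(5915, 299).
The solution is unique modulo lcm(5915, 299) = 136045.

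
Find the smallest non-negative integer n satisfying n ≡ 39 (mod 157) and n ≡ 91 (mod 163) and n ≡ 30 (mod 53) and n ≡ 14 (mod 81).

86718047

The moduli are pairwise coprime; M = 157·163·53·81 = 109862163.
M/157 = 699759; 699759 ≡ 10 (mod 157); 10·110 ≡ 1, so inverse 110.
M/163 = 674001; 674001 ≡ 159 (mod 163); 159·122 ≡ 1, so inverse 122.
M/53 = 2072871; 2072871 ≡ 41 (mod 53); 41·22 ≡ 1, so inverse 22.
M/81 = 1356323; 1356323 ≡ 59 (mod 81); 59·11 ≡ 1, so inverse 11.
n ≡ 39·699759·110 + 91·674001·122 + 30·2072871·22 + 14·1356323·11 = 12061693814.
12061693814 mod 109862163 = 86718047.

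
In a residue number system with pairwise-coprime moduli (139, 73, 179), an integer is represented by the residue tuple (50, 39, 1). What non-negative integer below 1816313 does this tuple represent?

864213

From x ≡ 50 (mod 139) write x = 50 + 139t. Substituting into x ≡ 39 (mod 73) gives 139t ≡ 62 (mod 73), and since 66⁻¹ ≡ 52 (mod 73), t ≡ 12. Hence x ≡ 50 + 139·12 = 1718 (mod 10147).
From x ≡ 1718 (mod 10147) write x = 1718 + 10147t. Substituting into x ≡ 1 (mod 179) gives 10147t ≡ 73 (mod 179), and since 123⁻¹ ≡ 163 (mod 179), t ≡ 85. Hence x ≡ 1718 + 10147·85 = 864213 (mod 1816313).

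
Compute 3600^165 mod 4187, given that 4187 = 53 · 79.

4075

Mod 53: 3600 ≡ 49; by Fermat, exponent reduces to 165 mod 52 = 9; 49^9 ≡ 47 (mod 53).
Mod 79: 3600 ≡ 45; by Fermat, exponent reduces to 165 mod 78 = 9; 45^9 ≡ 46 (mod 79).
Combine by CRT: x ≡ 47 (mod 53), x ≡ 46 (mod 79) ⇒ x ≡ 4075 (mod 4187).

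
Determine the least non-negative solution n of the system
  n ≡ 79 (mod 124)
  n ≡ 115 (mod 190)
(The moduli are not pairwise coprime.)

gcd(124, 190) = 2 and 2 | (115 − 79), so the pair is consistent; merging gives n ≡ 4295 (mod 11780), where 11780 = lcm(124, 190).
The solution is unique modulo lcm(124, 190) = 11780.

4295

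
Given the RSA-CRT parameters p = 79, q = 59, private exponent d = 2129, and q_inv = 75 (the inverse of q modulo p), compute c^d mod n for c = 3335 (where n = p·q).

216

d_p = d mod (p−1) = 2129 mod 78 = 23; d_q = d mod (q−1) = 41.
m₁ = c^(d_p) mod p: c ≡ 17 (mod 79), and 17^23 mod 79 = 58.
m₂ = c^(d_q) mod q: c ≡ 31 (mod 59), and 31^41 mod 59 = 39.
h = q_inv·(m₁ − m₂) mod p = 75·(58 − 39) mod 79 = 3.
m = m₂ + h·q = 39 + 3·59 = 216.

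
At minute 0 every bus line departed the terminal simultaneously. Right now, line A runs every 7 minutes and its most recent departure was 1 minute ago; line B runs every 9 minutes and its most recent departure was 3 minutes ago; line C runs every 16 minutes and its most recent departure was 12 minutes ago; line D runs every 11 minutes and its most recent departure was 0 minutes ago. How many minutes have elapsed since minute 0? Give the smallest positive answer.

From t ≡ 1 (mod 7) write t = 1 + 7s. Substituting into t ≡ 3 (mod 9) gives 7s ≡ 2 (mod 9), and since 7⁻¹ ≡ 4 (mod 9), s ≡ 8. Hence t ≡ 1 + 7·8 = 57 (mod 63).
From t ≡ 57 (mod 63) write t = 57 + 63s. Substituting into t ≡ 12 (mod 16) gives 63s ≡ 3 (mod 16), and since 15⁻¹ ≡ 15 (mod 16), s ≡ 13. Hence t ≡ 57 + 63·13 = 876 (mod 1008).
From t ≡ 876 (mod 1008) write t = 876 + 1008s. Substituting into t ≡ 0 (mod 11) gives 1008s ≡ 4 (mod 11), and since 7⁻¹ ≡ 8 (mod 11), s ≡ 10. Hence t ≡ 876 + 1008·10 = 10956 (mod 11088).

10956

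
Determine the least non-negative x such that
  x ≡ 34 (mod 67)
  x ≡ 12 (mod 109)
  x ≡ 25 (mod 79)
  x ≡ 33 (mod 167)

The moduli are pairwise coprime; N = 67·109·79·167 = 96348479.
N/67 = 1438037; 1438037 ≡ 16 (mod 67); 16·21 ≡ 1, so inverse 21.
N/109 = 883931; 883931 ≡ 50 (mod 109); 50·24 ≡ 1, so inverse 24.
N/79 = 1219601; 1219601 ≡ 78 (mod 79); 78·78 ≡ 1, so inverse 78.
N/167 = 576937; 576937 ≡ 119 (mod 167); 119·80 ≡ 1, so inverse 80.
x ≡ 34·1438037·21 + 12·883931·24 + 25·1219601·78 + 33·576937·80 = 5182666176.
5182666176 mod 96348479 = 76196789.

76196789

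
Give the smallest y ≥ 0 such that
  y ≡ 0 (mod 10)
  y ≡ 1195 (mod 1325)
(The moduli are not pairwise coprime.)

2520

gcd(10, 1325) = 5 and 5 | (1195 − 0), so the pair is consistent; merging gives y ≡ 2520 (mod 2650), where 2650 = lcm(10, 1325).
The solution is unique modulo lcm(10, 1325) = 2650.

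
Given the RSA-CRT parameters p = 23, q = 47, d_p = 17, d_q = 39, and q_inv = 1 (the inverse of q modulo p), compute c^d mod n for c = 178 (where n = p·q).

494

m₁ = c^(d_p) mod p: c ≡ 17 (mod 23), and 17^17 mod 23 = 11.
m₂ = c^(d_q) mod q: c ≡ 37 (mod 47), and 37^39 mod 47 = 24.
h = q_inv·(m₁ − m₂) mod p = 1·(11 − 24) mod 23 = 10.
m = m₂ + h·q = 24 + 10·47 = 494.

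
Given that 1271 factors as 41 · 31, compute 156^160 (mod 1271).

Mod 41: 156 ≡ 33; since 40 | 160, by Fermat 33^160 ≡ 1 (mod 41).
Mod 31: 156 ≡ 1; by Fermat, exponent reduces to 160 mod 30 = 10; 1^10 ≡ 1 (mod 31).
Combine by CRT: x ≡ 1 (mod 41), x ≡ 1 (mod 31) ⇒ x ≡ 1 (mod 1271).

1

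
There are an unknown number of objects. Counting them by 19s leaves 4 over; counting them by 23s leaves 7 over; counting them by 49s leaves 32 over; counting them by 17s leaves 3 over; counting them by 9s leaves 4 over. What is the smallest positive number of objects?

1682986

The moduli are pairwise coprime; M = 19·23·49·17·9 = 3276189.
M/19 = 172431; 172431 ≡ 6 (mod 19); 6·16 ≡ 1, so inverse 16.
M/23 = 142443; 142443 ≡ 4 (mod 23); 4·6 ≡ 1, so inverse 6.
M/49 = 66861; 66861 ≡ 25 (mod 49); 25·2 ≡ 1, so inverse 2.
M/17 = 192717; 192717 ≡ 5 (mod 17); 5·7 ≡ 1, so inverse 7.
M/9 = 364021; 364021 ≡ 7 (mod 9); 7·4 ≡ 1, so inverse 4.
N ≡ 4·172431·16 + 7·142443·6 + 32·66861·2 + 3·192717·7 + 4·364021·4 = 31168687.
31168687 mod 3276189 = 1682986.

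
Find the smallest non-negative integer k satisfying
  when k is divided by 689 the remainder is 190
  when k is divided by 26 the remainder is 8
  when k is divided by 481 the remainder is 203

30506

Combine the congruences pairwise.
gcd(689, 26) = 13 and 13 | (8 − 190), so the pair is consistent; merging gives k ≡ 190 (mod 1378), where 1378 = lcm(689, 26).
gcd(1378, 481) = 13 and 13 | (203 − 190), so the pair is consistent; merging gives k ≡ 30506 (mod 50986), where 50986 = lcm(1378, 481).
The solution is unique modulo lcm(689, 26, 481) = 50986.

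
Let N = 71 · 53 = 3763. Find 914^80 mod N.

Mod 71: 914 ≡ 62; by Fermat, exponent reduces to 80 mod 70 = 10; 62^10 ≡ 32 (mod 71).
Mod 53: 914 ≡ 13; by Fermat, exponent reduces to 80 mod 52 = 28; 13^28 ≡ 10 (mod 53).
Combine by CRT: x ≡ 32 (mod 71), x ≡ 10 (mod 53) ⇒ x ≡ 2872 (mod 3763).

2872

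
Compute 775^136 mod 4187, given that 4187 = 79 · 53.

Mod 79: 775 ≡ 64; by Fermat, exponent reduces to 136 mod 78 = 58; 64^58 ≡ 10 (mod 79).
Mod 53: 775 ≡ 33; by Fermat, exponent reduces to 136 mod 52 = 32; 33^32 ≡ 44 (mod 53).
Combine by CRT: x ≡ 10 (mod 79), x ≡ 44 (mod 53) ⇒ x ≡ 3012 (mod 4187).

3012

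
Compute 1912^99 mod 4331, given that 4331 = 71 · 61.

2002

Mod 71: 1912 ≡ 66; by Fermat, exponent reduces to 99 mod 70 = 29; 66^29 ≡ 14 (mod 71).
Mod 61: 1912 ≡ 21; by Fermat, exponent reduces to 99 mod 60 = 39; 21^39 ≡ 50 (mod 61).
Combine by CRT: x ≡ 14 (mod 71), x ≡ 50 (mod 61) ⇒ x ≡ 2002 (mod 4331).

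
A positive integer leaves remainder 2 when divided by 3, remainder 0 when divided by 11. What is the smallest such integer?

11

From a ≡ 2 (mod 3) write a = 2 + 3t. Substituting into a ≡ 0 (mod 11) gives 3t ≡ 9 (mod 11), and since 3⁻¹ ≡ 4 (mod 11), t ≡ 3. Hence a ≡ 2 + 3·3 = 11 (mod 33).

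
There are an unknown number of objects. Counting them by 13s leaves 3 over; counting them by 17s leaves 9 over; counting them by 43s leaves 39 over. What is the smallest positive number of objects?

9155

The moduli are pairwise coprime; M = 13·17·43 = 9503.
M/13 = 731; 731 ≡ 3 (mod 13); 3·9 ≡ 1, so inverse 9.
M/17 = 559; 559 ≡ 15 (mod 17); 15·8 ≡ 1, so inverse 8.
M/43 = 221; 221 ≡ 6 (mod 43); 6·36 ≡ 1, so inverse 36.
N ≡ 3·731·9 + 9·559·8 + 39·221·36 = 370269.
370269 mod 9503 = 9155.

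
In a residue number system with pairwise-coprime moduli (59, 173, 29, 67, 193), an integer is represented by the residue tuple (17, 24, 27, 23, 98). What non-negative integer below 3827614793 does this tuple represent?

The moduli are pairwise coprime; N = 59·173·29·67·193 = 3827614793.
N/59 = 64874827; 64874827 ≡ 20 (mod 59); 20·3 ≡ 1, so inverse 3.
N/173 = 22124941; 22124941 ≡ 144 (mod 173); 144·167 ≡ 1, so inverse 167.
N/29 = 131986717; 131986717 ≡ 3 (mod 29); 3·10 ≡ 1, so inverse 10.
N/67 = 57128579; 57128579 ≡ 24 (mod 67); 24·14 ≡ 1, so inverse 14.
N/193 = 19832201; 19832201 ≡ 100 (mod 193); 100·83 ≡ 1, so inverse 83.
x ≡ 17·64874827·3 + 24·22124941·167 + 27·131986717·10 + 23·57128579·14 + 98·19832201·83 = 307332318667.
307332318667 mod 3827614793 = 1123135227.

1123135227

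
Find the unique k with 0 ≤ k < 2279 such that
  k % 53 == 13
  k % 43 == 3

Combine the congruences pairwise.
From k ≡ 13 (mod 53) write k = 13 + 53t. Substituting into k ≡ 3 (mod 43) gives 53t ≡ 33 (mod 43), and since 10⁻¹ ≡ 13 (mod 43), t ≡ 42. Hence k ≡ 13 + 53·42 = 2239 (mod 2279).

2239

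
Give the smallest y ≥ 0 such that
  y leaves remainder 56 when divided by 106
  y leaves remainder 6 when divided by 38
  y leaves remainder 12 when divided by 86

gcd(106, 38) = 2 and 2 | (6 − 56), so the pair is consistent; merging gives y ≡ 1222 (mod 2014), where 2014 = lcm(106, 38).
gcd(2014, 86) = 2 and 2 | (12 − 1222), so the pair is consistent; merging gives y ≡ 15320 (mod 86602), where 86602 = lcm(2014, 86).
The solution is unique modulo lcm(106, 38, 86) = 86602.

15320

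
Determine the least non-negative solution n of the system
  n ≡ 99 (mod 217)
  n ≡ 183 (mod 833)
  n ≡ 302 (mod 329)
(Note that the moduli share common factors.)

766543

Combine the congruences pairwise.
gcd(217, 833) = 7 and 7 | (183 − 99), so the pair is consistent; merging gives n ≡ 17676 (mod 25823), where 25823 = lcm(217, 833).
gcd(25823, 329) = 7 and 7 | (302 − 17676), so the pair is consistent; merging gives n ≡ 766543 (mod 1213681), where 1213681 = lcm(25823, 329).
The solution is unique modulo lcm(217, 833, 329) = 1213681.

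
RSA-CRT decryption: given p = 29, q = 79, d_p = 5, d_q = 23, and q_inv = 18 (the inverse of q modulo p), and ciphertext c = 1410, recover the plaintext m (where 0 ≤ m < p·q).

m₁ = c^(d_p) mod p: c ≡ 18 (mod 29), and 18^5 mod 29 = 15.
m₂ = c^(d_q) mod q: c ≡ 67 (mod 79), and 67^23 mod 79 = 8.
h = q_inv·(m₁ − m₂) mod p = 18·(15 − 8) mod 29 = 10.
m = m₂ + h·q = 8 + 10·79 = 798.

798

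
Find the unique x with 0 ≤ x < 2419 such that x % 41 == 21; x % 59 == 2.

1005

Combine the congruences pairwise.
From x ≡ 21 (mod 41) write x = 21 + 41t. Substituting into x ≡ 2 (mod 59) gives 41t ≡ 40 (mod 59), and since 41⁻¹ ≡ 36 (mod 59), t ≡ 24. Hence x ≡ 21 + 41·24 = 1005 (mod 2419).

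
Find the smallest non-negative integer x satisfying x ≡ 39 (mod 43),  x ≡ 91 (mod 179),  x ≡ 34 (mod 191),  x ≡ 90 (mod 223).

From x ≡ 39 (mod 43) write x = 39 + 43t. Substituting into x ≡ 91 (mod 179) gives 43t ≡ 52 (mod 179), and since 43⁻¹ ≡ 25 (mod 179), t ≡ 47. Hence x ≡ 39 + 43·47 = 2060 (mod 7697).
From x ≡ 2060 (mod 7697) write x = 2060 + 7697t. Substituting into x ≡ 34 (mod 191) gives 7697t ≡ 75 (mod 191), and since 57⁻¹ ≡ 124 (mod 191), t ≡ 132. Hence x ≡ 2060 + 7697·132 = 1018064 (mod 1470127).
From x ≡ 1018064 (mod 1470127) write x = 1018064 + 1470127t. Substituting into x ≡ 90 (mod 223) gives 1470127t ≡ 21 (mod 223), and since 111⁻¹ ≡ 221 (mod 223), t ≡ 181. Hence x ≡ 1018064 + 1470127·181 = 267111051 (mod 327838321).

267111051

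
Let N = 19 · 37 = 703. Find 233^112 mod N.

359

Mod 19: 233 ≡ 5; by Fermat, exponent reduces to 112 mod 18 = 4; 5^4 ≡ 17 (mod 19).
Mod 37: 233 ≡ 11; by Fermat, exponent reduces to 112 mod 36 = 4; 11^4 ≡ 26 (mod 37).
Combine by CRT: x ≡ 17 (mod 19), x ≡ 26 (mod 37) ⇒ x ≡ 359 (mod 703).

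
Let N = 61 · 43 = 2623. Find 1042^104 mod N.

Mod 61: 1042 ≡ 5; by Fermat, exponent reduces to 104 mod 60 = 44; 5^44 ≡ 12 (mod 61).
Mod 43: 1042 ≡ 10; by Fermat, exponent reduces to 104 mod 42 = 20; 10^20 ≡ 13 (mod 43).
Combine by CRT: x ≡ 12 (mod 61), x ≡ 13 (mod 43) ⇒ x ≡ 744 (mod 2623).

744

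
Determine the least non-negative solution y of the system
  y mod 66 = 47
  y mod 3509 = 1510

19055

Combine the congruences pairwise.
gcd(66, 3509) = 11 and 11 | (1510 − 47), so the pair is consistent; merging gives y ≡ 19055 (mod 21054), where 21054 = lcm(66, 3509).
The solution is unique modulo lcm(66, 3509) = 21054.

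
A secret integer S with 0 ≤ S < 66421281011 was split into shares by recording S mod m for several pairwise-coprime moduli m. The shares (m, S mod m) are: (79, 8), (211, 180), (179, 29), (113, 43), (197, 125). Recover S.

From S ≡ 8 (mod 79) write S = 8 + 79t. Substituting into S ≡ 180 (mod 211) gives 79t ≡ 172 (mod 211), and since 79⁻¹ ≡ 203 (mod 211), t ≡ 101. Hence S ≡ 8 + 79·101 = 7987 (mod 16669).
From S ≡ 7987 (mod 16669) write S = 7987 + 16669t. Substituting into S ≡ 29 (mod 179) gives 16669t ≡ 97 (mod 179), and since 22⁻¹ ≡ 57 (mod 179), t ≡ 159. Hence S ≡ 7987 + 16669·159 = 2658358 (mod 2983751).
From S ≡ 2658358 (mod 2983751) write S = 2658358 + 2983751t. Substituting into S ≡ 43 (mod 113) gives 2983751t ≡ 10 (mod 113), and since 99⁻¹ ≡ 8 (mod 113), t ≡ 80. Hence S ≡ 2658358 + 2983751·80 = 241358438 (mod 337163863).
From S ≡ 241358438 (mod 337163863) write S = 241358438 + 337163863t. Substituting into S ≡ 125 (mod 197) gives 337163863t ≡ 177 (mod 197), and since 136⁻¹ ≡ 155 (mod 197), t ≡ 52. Hence S ≡ 241358438 + 337163863·52 = 17773879314 (mod 66421281011).

17773879314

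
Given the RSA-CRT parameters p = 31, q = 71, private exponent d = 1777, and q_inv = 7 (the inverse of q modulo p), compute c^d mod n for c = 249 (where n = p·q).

d_p = d mod (p−1) = 1777 mod 30 = 7; d_q = d mod (q−1) = 27.
m₁ = c^(d_p) mod p: c ≡ 1 (mod 31), and 1^7 mod 31 = 1.
m₂ = c^(d_q) mod q: c ≡ 36 (mod 71), and 36^27 mod 71 = 43.
h = q_inv·(m₁ − m₂) mod p = 7·(1 − 43) mod 31 = 16.
m = m₂ + h·q = 43 + 16·71 = 1179.

1179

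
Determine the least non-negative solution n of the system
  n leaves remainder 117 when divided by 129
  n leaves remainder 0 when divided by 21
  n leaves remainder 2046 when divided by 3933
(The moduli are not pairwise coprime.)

1001028

Combine the congruences pairwise.
gcd(129, 21) = 3 and 3 | (0 − 117), so the pair is consistent; merging gives n ≡ 504 (mod 903), where 903 = lcm(129, 21).
gcd(903, 3933) = 3 and 3 | (2046 − 504), so the pair is consistent; merging gives n ≡ 1001028 (mod 1183833), where 1183833 = lcm(903, 3933).
The solution is unique modulo lcm(129, 21, 3933) = 1183833.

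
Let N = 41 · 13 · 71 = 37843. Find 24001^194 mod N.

Mod 41: 24001 ≡ 16; by Fermat, exponent reduces to 194 mod 40 = 34; 16^34 ≡ 18 (mod 41).
Mod 13: 24001 ≡ 3; by Fermat, exponent reduces to 194 mod 12 = 2; 3^2 ≡ 9 (mod 13).
Mod 71: 24001 ≡ 3; by Fermat, exponent reduces to 194 mod 70 = 54; 3^54 ≡ 58 (mod 71).
Combine by CRT: x ≡ 18 (mod 41), x ≡ 9 (mod 13), x ≡ 58 (mod 71) ⇒ x ≡ 31014 (mod 37843).

31014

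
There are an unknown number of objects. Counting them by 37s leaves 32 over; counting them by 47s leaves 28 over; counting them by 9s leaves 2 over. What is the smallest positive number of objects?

Combine the congruences pairwise.
From N ≡ 32 (mod 37) write N = 32 + 37t. Substituting into N ≡ 28 (mod 47) gives 37t ≡ 43 (mod 47), and since 37⁻¹ ≡ 14 (mod 47), t ≡ 38. Hence N ≡ 32 + 37·38 = 1438 (mod 1739).
From N ≡ 1438 (mod 1739) write N = 1438 + 1739t. Substituting into N ≡ 2 (mod 9) gives 1739t ≡ 4 (mod 9), and since 2⁻¹ ≡ 5 (mod 9), t ≡ 2. Hence N ≡ 1438 + 1739·2 = 4916 (mod 15651).

4916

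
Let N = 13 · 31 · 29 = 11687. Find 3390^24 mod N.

Mod 13: 3390 ≡ 10; since 12 | 24, by Fermat 10^24 ≡ 1 (mod 13).
Mod 31: 3390 ≡ 11; 11^24 ≡ 8 (mod 31).
Mod 29: 3390 ≡ 26; 26^24 ≡ 24 (mod 29).
Combine by CRT: x ≡ 1 (mod 13), x ≡ 8 (mod 31), x ≡ 24 (mod 29) ⇒ x ≡ 8347 (mod 11687).

8347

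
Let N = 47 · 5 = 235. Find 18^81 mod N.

68

Mod 47: 18 ≡ 18; by Fermat, exponent reduces to 81 mod 46 = 35; 18^35 ≡ 21 (mod 47).
Mod 5: 18 ≡ 3; by Fermat, exponent reduces to 81 mod 4 = 1; 3^1 ≡ 3 (mod 5).
Combine by CRT: x ≡ 21 (mod 47), x ≡ 3 (mod 5) ⇒ x ≡ 68 (mod 235).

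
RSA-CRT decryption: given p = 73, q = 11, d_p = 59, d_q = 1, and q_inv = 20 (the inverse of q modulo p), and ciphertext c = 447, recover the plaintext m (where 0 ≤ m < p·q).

722

m₁ = c^(d_p) mod p: c ≡ 9 (mod 73), and 9^59 mod 73 = 65.
m₂ = c^(d_q) mod q: c ≡ 7 (mod 11), and 7^1 mod 11 = 7.
h = q_inv·(m₁ − m₂) mod p = 20·(65 − 7) mod 73 = 65.
m = m₂ + h·q = 7 + 65·11 = 722.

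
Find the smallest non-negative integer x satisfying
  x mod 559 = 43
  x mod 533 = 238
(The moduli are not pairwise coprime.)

gcd(559, 533) = 13 and 13 | (238 − 43), so the pair is consistent; merging gives x ≡ 15695 (mod 22919), where 22919 = lcm(559, 533).
The solution is unique modulo lcm(559, 533) = 22919.

15695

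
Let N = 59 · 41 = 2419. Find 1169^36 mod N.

57

Mod 59: 1169 ≡ 48; 48^36 ≡ 57 (mod 59).
Mod 41: 1169 ≡ 21; 21^36 ≡ 16 (mod 41).
Combine by CRT: x ≡ 57 (mod 59), x ≡ 16 (mod 41) ⇒ x ≡ 57 (mod 2419).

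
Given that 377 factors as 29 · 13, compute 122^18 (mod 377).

Mod 29: 122 ≡ 6; 6^18 ≡ 20 (mod 29).
Mod 13: 122 ≡ 5; by Fermat, exponent reduces to 18 mod 12 = 6; 5^6 ≡ 12 (mod 13).
Combine by CRT: x ≡ 20 (mod 29), x ≡ 12 (mod 13) ⇒ x ≡ 194 (mod 377).

194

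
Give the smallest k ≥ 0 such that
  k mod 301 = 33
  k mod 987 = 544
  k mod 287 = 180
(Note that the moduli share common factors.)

231502

Combine the congruences pairwise.
gcd(301, 987) = 7 and 7 | (544 − 33), so the pair is consistent; merging gives k ≡ 19297 (mod 42441), where 42441 = lcm(301, 987).
gcd(42441, 287) = 7 and 7 | (180 − 19297), so the pair is consistent; merging gives k ≡ 231502 (mod 1740081), where 1740081 = lcm(42441, 287).
The solution is unique modulo lcm(301, 987, 287) = 1740081.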